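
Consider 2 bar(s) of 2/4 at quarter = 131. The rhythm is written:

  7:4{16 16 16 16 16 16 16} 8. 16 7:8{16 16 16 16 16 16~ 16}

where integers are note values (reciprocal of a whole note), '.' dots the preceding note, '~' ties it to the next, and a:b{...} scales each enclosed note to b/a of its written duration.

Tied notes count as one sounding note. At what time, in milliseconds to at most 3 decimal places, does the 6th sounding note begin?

note 6 onset = 5/7b = 327.154ms

1. 0.0ms @ 0 + 65.431ms (1/7)
2. 65.431ms @ 1/7 + 65.431ms (1/7)
3. 130.862ms @ 2/7 + 65.431ms (1/7)
4. 196.292ms @ 3/7 + 65.431ms (1/7)
5. 261.723ms @ 4/7 + 65.431ms (1/7)
6. 327.154ms @ 5/7 + 65.431ms (1/7)
7. 392.585ms @ 6/7 + 65.431ms (1/7)
8. 458.015ms @ 1 + 343.511ms (3/4)
9. 801.527ms @ 7/4 + 114.504ms (1/4)
10. 916.031ms @ 2 + 130.862ms (2/7)
11. 1046.892ms @ 16/7 + 130.862ms (2/7)
12. 1177.754ms @ 18/7 + 130.862ms (2/7)
13. 1308.615ms @ 20/7 + 130.862ms (2/7)
14. 1439.477ms @ 22/7 + 130.862ms (2/7)
15. 1570.338ms @ 24/7 + 261.723ms (4/7)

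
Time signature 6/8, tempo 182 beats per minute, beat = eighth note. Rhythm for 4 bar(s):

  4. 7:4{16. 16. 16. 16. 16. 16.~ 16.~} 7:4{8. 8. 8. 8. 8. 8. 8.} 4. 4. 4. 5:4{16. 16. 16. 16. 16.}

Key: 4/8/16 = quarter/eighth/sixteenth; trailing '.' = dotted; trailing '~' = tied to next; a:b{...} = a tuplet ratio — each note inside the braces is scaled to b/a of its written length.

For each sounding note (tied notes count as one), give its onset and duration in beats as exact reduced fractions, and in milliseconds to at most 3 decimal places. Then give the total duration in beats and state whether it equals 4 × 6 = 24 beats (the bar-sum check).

1) 0.0ms=0b +989.011ms=3b
2) 989.011ms=3b +141.287ms=3/7b
3) 1130.298ms=24/7b +141.287ms=3/7b
4) 1271.586ms=27/7b +141.287ms=3/7b
5) 1412.873ms=30/7b +141.287ms=3/7b
6) 1554.16ms=33/7b +141.287ms=3/7b
7) 1695.447ms=36/7b +565.149ms=12/7b
8) 2260.597ms=48/7b +282.575ms=6/7b
9) 2543.171ms=54/7b +282.575ms=6/7b
10) 2825.746ms=60/7b +282.575ms=6/7b
11) 3108.32ms=66/7b +282.575ms=6/7b
12) 3390.895ms=72/7b +282.575ms=6/7b
13) 3673.469ms=78/7b +282.575ms=6/7b
14) 3956.044ms=12b +989.011ms=3b
15) 4945.055ms=15b +989.011ms=3b
16) 5934.066ms=18b +989.011ms=3b
17) 6923.077ms=21b +197.802ms=3/5b
18) 7120.879ms=108/5b +197.802ms=3/5b
19) 7318.681ms=111/5b +197.802ms=3/5b
20) 7516.484ms=114/5b +197.802ms=3/5b
21) 7714.286ms=117/5b +197.802ms=3/5b
Σ=24b of 24 (182bpm 6/8) — PASS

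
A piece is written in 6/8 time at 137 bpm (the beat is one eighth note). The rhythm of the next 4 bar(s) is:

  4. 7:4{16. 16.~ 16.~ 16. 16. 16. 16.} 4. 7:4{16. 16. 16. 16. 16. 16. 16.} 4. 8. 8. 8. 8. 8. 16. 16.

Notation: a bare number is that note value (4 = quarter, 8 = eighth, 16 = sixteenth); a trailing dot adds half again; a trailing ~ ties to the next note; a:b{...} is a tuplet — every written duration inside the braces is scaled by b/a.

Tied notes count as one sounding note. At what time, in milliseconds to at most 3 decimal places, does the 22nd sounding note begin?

1. 0.0ms @ 0 + 1313.869ms (3)
2. 1313.869ms @ 3 + 187.696ms (3/7)
3. 1501.564ms @ 24/7 + 563.087ms (9/7)
4. 2064.651ms @ 33/7 + 187.696ms (3/7)
5. 2252.346ms @ 36/7 + 187.696ms (3/7)
6. 2440.042ms @ 39/7 + 187.696ms (3/7)
7. 2627.737ms @ 6 + 1313.869ms (3)
8. 3941.606ms @ 9 + 187.696ms (3/7)
9. 4129.301ms @ 66/7 + 187.696ms (3/7)
10. 4316.997ms @ 69/7 + 187.696ms (3/7)
11. 4504.692ms @ 72/7 + 187.696ms (3/7)
12. 4692.388ms @ 75/7 + 187.696ms (3/7)
13. 4880.083ms @ 78/7 + 187.696ms (3/7)
14. 5067.779ms @ 81/7 + 187.696ms (3/7)
15. 5255.474ms @ 12 + 1313.869ms (3)
16. 6569.343ms @ 15 + 656.934ms (3/2)
17. 7226.277ms @ 33/2 + 656.934ms (3/2)
18. 7883.212ms @ 18 + 656.934ms (3/2)
19. 8540.146ms @ 39/2 + 656.934ms (3/2)
20. 9197.08ms @ 21 + 656.934ms (3/2)
21. 9854.015ms @ 45/2 + 328.467ms (3/4)
22. 10182.482ms @ 93/4 + 328.467ms (3/4)

note 22 onset = 93/4b = 10182.482ms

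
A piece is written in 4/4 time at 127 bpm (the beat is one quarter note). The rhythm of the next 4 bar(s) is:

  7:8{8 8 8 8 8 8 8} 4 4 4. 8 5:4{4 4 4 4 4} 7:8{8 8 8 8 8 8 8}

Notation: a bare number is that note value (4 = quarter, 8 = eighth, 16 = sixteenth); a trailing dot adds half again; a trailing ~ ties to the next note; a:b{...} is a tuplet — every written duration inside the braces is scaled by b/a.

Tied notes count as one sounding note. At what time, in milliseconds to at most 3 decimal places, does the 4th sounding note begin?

1. 0.0ms @ 0 + 269.966ms (4/7)
2. 269.966ms @ 4/7 + 269.966ms (4/7)
3. 539.933ms @ 8/7 + 269.966ms (4/7)
4. 809.899ms @ 12/7 + 269.966ms (4/7)
5. 1079.865ms @ 16/7 + 269.966ms (4/7)
6. 1349.831ms @ 20/7 + 269.966ms (4/7)
7. 1619.798ms @ 24/7 + 269.966ms (4/7)
8. 1889.764ms @ 4 + 472.441ms (1)
9. 2362.205ms @ 5 + 472.441ms (1)
10. 2834.646ms @ 6 + 708.661ms (3/2)
11. 3543.307ms @ 15/2 + 236.22ms (1/2)
12. 3779.528ms @ 8 + 377.953ms (4/5)
13. 4157.48ms @ 44/5 + 377.953ms (4/5)
14. 4535.433ms @ 48/5 + 377.953ms (4/5)
15. 4913.386ms @ 52/5 + 377.953ms (4/5)
16. 5291.339ms @ 56/5 + 377.953ms (4/5)
17. 5669.291ms @ 12 + 269.966ms (4/7)
18. 5939.258ms @ 88/7 + 269.966ms (4/7)
19. 6209.224ms @ 92/7 + 269.966ms (4/7)
20. 6479.19ms @ 96/7 + 269.966ms (4/7)
21. 6749.156ms @ 100/7 + 269.966ms (4/7)
22. 7019.123ms @ 104/7 + 269.966ms (4/7)
23. 7289.089ms @ 108/7 + 269.966ms (4/7)

note 4 onset = 12/7b = 809.899ms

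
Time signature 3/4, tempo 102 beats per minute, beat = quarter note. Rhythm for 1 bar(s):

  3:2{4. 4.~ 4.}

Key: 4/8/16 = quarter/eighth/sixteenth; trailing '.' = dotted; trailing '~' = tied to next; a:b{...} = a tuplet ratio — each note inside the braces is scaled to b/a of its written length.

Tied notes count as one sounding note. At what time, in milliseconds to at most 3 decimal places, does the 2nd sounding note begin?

note 2 onset = 1b = 588.235ms

1. 0.0ms @ 0 + 588.235ms (1)
2. 588.235ms @ 1 + 1176.471ms (2)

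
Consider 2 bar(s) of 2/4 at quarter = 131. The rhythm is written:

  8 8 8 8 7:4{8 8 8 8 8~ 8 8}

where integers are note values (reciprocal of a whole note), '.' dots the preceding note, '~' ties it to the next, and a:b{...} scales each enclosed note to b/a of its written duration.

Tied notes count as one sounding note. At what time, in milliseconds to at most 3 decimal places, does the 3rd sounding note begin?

1. 0.0ms @ 0 + 229.008ms (1/2)
2. 229.008ms @ 1/2 + 229.008ms (1/2)
3. 458.015ms @ 1 + 229.008ms (1/2)
4. 687.023ms @ 3/2 + 229.008ms (1/2)
5. 916.031ms @ 2 + 130.862ms (2/7)
6. 1046.892ms @ 16/7 + 130.862ms (2/7)
7. 1177.754ms @ 18/7 + 130.862ms (2/7)
8. 1308.615ms @ 20/7 + 130.862ms (2/7)
9. 1439.477ms @ 22/7 + 261.723ms (4/7)
10. 1701.2ms @ 26/7 + 130.862ms (2/7)

note 3 onset = 1b = 458.015ms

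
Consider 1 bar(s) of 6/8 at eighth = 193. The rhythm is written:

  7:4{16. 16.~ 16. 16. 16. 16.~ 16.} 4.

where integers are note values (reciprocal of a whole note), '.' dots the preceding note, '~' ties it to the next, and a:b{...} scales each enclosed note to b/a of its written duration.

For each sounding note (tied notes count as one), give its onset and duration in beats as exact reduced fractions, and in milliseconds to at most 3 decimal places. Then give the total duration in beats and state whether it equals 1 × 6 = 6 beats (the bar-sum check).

1) 0.0ms=0b +133.235ms=3/7b
2) 133.235ms=3/7b +266.469ms=6/7b
3) 399.704ms=9/7b +133.235ms=3/7b
4) 532.939ms=12/7b +133.235ms=3/7b
5) 666.173ms=15/7b +266.469ms=6/7b
6) 932.642ms=3b +932.642ms=3b
Σ=6b of 6 (193bpm 6/8) — PASS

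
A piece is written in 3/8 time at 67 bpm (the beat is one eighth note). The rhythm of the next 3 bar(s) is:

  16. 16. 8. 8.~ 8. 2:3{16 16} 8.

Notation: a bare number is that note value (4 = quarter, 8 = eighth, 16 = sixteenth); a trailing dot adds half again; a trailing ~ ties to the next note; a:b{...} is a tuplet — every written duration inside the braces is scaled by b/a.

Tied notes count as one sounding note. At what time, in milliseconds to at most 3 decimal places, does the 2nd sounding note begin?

1. 0.0ms @ 0 + 671.642ms (3/4)
2. 671.642ms @ 3/4 + 671.642ms (3/4)
3. 1343.284ms @ 3/2 + 1343.284ms (3/2)
4. 2686.567ms @ 3 + 2686.567ms (3)
5. 5373.134ms @ 6 + 671.642ms (3/4)
6. 6044.776ms @ 27/4 + 671.642ms (3/4)
7. 6716.418ms @ 15/2 + 1343.284ms (3/2)

note 2 onset = 3/4b = 671.642ms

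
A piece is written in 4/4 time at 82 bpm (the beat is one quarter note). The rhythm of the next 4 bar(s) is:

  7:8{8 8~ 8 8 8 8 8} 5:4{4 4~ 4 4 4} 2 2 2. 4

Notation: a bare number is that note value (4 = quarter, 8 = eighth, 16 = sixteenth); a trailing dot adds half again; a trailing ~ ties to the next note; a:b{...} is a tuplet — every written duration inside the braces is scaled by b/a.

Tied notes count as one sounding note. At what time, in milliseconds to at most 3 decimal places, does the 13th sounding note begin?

note 13 onset = 12b = 8780.488ms

1. 0.0ms @ 0 + 418.118ms (4/7)
2. 418.118ms @ 4/7 + 836.237ms (8/7)
3. 1254.355ms @ 12/7 + 418.118ms (4/7)
4. 1672.474ms @ 16/7 + 418.118ms (4/7)
5. 2090.592ms @ 20/7 + 418.118ms (4/7)
6. 2508.711ms @ 24/7 + 418.118ms (4/7)
7. 2926.829ms @ 4 + 585.366ms (4/5)
8. 3512.195ms @ 24/5 + 1170.732ms (8/5)
9. 4682.927ms @ 32/5 + 585.366ms (4/5)
10. 5268.293ms @ 36/5 + 585.366ms (4/5)
11. 5853.659ms @ 8 + 1463.415ms (2)
12. 7317.073ms @ 10 + 1463.415ms (2)
13. 8780.488ms @ 12 + 2195.122ms (3)
14. 10975.61ms @ 15 + 731.707ms (1)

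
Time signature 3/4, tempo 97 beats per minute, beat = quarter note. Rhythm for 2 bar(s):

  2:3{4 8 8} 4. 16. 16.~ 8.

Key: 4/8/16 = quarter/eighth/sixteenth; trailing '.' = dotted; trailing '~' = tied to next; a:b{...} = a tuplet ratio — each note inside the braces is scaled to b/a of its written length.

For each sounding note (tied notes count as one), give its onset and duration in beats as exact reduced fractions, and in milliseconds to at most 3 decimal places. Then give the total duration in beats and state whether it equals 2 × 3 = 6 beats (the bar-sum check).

1) 0.0ms=0b +927.835ms=3/2b
2) 927.835ms=3/2b +463.918ms=3/4b
3) 1391.753ms=9/4b +463.918ms=3/4b
4) 1855.67ms=3b +927.835ms=3/2b
5) 2783.505ms=9/2b +231.959ms=3/8b
6) 3015.464ms=39/8b +695.876ms=9/8b
Σ=6b of 6 (97bpm 3/4) — PASS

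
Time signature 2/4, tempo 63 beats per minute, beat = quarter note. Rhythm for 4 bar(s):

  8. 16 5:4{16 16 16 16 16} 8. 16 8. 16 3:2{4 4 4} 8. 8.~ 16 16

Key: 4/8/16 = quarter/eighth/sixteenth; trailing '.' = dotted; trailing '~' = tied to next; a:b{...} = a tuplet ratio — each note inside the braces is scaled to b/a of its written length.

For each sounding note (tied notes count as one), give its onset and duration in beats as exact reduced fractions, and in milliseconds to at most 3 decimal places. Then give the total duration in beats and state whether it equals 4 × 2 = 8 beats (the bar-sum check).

1) 0.0ms=0b +714.286ms=3/4b
2) 714.286ms=3/4b +238.095ms=1/4b
3) 952.381ms=1b +190.476ms=1/5b
4) 1142.857ms=6/5b +190.476ms=1/5b
5) 1333.333ms=7/5b +190.476ms=1/5b
6) 1523.81ms=8/5b +190.476ms=1/5b
7) 1714.286ms=9/5b +190.476ms=1/5b
8) 1904.762ms=2b +714.286ms=3/4b
9) 2619.048ms=11/4b +238.095ms=1/4b
10) 2857.143ms=3b +714.286ms=3/4b
11) 3571.429ms=15/4b +238.095ms=1/4b
12) 3809.524ms=4b +634.921ms=2/3b
13) 4444.444ms=14/3b +634.921ms=2/3b
14) 5079.365ms=16/3b +634.921ms=2/3b
15) 5714.286ms=6b +714.286ms=3/4b
16) 6428.571ms=27/4b +952.381ms=1b
17) 7380.952ms=31/4b +238.095ms=1/4b
Σ=8b of 8 (63bpm 2/4) — PASS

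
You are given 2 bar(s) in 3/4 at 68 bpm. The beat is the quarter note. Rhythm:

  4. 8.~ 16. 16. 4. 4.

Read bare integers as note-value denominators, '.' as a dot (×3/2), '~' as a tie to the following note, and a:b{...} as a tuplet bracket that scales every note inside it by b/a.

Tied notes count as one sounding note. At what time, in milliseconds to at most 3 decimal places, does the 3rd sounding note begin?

1. 0.0ms @ 0 + 1323.529ms (3/2)
2. 1323.529ms @ 3/2 + 992.647ms (9/8)
3. 2316.176ms @ 21/8 + 330.882ms (3/8)
4. 2647.059ms @ 3 + 1323.529ms (3/2)
5. 3970.588ms @ 9/2 + 1323.529ms (3/2)

note 3 onset = 21/8b = 2316.176ms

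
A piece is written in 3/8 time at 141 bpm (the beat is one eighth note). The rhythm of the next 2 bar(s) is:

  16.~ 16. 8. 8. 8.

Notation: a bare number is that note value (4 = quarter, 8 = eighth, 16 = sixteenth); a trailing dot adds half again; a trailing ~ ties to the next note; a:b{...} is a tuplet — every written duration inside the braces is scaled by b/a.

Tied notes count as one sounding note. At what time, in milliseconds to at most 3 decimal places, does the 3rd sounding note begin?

1. 0.0ms @ 0 + 638.298ms (3/2)
2. 638.298ms @ 3/2 + 638.298ms (3/2)
3. 1276.596ms @ 3 + 638.298ms (3/2)
4. 1914.894ms @ 9/2 + 638.298ms (3/2)

note 3 onset = 3b = 1276.596ms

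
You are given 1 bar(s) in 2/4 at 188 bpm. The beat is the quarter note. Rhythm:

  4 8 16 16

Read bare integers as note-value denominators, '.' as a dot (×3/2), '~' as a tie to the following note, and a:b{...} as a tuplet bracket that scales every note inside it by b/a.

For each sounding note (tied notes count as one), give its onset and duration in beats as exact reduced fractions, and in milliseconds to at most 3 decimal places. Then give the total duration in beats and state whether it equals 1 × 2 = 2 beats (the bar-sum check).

1) 0.0ms=0b +319.149ms=1b
2) 319.149ms=1b +159.574ms=1/2b
3) 478.723ms=3/2b +79.787ms=1/4b
4) 558.511ms=7/4b +79.787ms=1/4b
Σ=2b of 2 (188bpm 2/4) — PASS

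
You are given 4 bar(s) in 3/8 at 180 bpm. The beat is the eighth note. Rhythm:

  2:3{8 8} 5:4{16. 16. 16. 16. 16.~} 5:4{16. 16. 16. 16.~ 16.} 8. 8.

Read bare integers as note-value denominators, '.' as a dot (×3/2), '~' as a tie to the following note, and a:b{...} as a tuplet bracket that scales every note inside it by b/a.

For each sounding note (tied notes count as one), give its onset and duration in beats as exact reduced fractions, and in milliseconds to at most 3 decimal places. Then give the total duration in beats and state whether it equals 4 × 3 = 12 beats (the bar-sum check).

1) 0.0ms=0b +500.0ms=3/2b
2) 500.0ms=3/2b +500.0ms=3/2b
3) 1000.0ms=3b +200.0ms=3/5b
4) 1200.0ms=18/5b +200.0ms=3/5b
5) 1400.0ms=21/5b +200.0ms=3/5b
6) 1600.0ms=24/5b +200.0ms=3/5b
7) 1800.0ms=27/5b +400.0ms=6/5b
8) 2200.0ms=33/5b +200.0ms=3/5b
9) 2400.0ms=36/5b +200.0ms=3/5b
10) 2600.0ms=39/5b +400.0ms=6/5b
11) 3000.0ms=9b +500.0ms=3/2b
12) 3500.0ms=21/2b +500.0ms=3/2b
Σ=12b of 12 (180bpm 3/8) — PASS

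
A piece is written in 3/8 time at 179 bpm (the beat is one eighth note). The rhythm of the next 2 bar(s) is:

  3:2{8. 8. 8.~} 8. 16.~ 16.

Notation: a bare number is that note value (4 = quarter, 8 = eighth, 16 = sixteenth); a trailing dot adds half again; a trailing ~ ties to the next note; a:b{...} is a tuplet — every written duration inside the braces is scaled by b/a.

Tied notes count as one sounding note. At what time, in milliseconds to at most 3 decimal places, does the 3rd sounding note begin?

1. 0.0ms @ 0 + 335.196ms (1)
2. 335.196ms @ 1 + 335.196ms (1)
3. 670.391ms @ 2 + 837.989ms (5/2)
4. 1508.38ms @ 9/2 + 502.793ms (3/2)

note 3 onset = 2b = 670.391ms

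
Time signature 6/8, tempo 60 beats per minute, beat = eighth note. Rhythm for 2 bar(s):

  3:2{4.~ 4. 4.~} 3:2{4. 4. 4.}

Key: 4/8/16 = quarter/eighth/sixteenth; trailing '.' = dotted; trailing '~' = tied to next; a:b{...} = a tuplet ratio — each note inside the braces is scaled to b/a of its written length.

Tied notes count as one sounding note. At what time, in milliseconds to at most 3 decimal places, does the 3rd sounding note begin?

1. 0.0ms @ 0 + 4000.0ms (4)
2. 4000.0ms @ 4 + 4000.0ms (4)
3. 8000.0ms @ 8 + 2000.0ms (2)
4. 10000.0ms @ 10 + 2000.0ms (2)

note 3 onset = 8b = 8000.0ms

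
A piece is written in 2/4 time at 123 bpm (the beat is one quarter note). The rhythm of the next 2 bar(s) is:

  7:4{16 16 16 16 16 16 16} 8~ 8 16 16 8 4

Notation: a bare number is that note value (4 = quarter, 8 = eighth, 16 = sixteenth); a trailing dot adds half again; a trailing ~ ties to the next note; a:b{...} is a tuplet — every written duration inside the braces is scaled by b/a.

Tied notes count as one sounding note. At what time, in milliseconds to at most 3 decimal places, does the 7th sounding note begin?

note 7 onset = 6/7b = 418.118ms

1. 0.0ms @ 0 + 69.686ms (1/7)
2. 69.686ms @ 1/7 + 69.686ms (1/7)
3. 139.373ms @ 2/7 + 69.686ms (1/7)
4. 209.059ms @ 3/7 + 69.686ms (1/7)
5. 278.746ms @ 4/7 + 69.686ms (1/7)
6. 348.432ms @ 5/7 + 69.686ms (1/7)
7. 418.118ms @ 6/7 + 69.686ms (1/7)
8. 487.805ms @ 1 + 487.805ms (1)
9. 975.61ms @ 2 + 121.951ms (1/4)
10. 1097.561ms @ 9/4 + 121.951ms (1/4)
11. 1219.512ms @ 5/2 + 243.902ms (1/2)
12. 1463.415ms @ 3 + 487.805ms (1)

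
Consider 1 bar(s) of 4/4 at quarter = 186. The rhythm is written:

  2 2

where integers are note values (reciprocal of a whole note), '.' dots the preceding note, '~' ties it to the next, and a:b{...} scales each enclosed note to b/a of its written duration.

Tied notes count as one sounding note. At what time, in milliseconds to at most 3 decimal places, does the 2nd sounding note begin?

note 2 onset = 2b = 645.161ms

1. 0.0ms @ 0 + 645.161ms (2)
2. 645.161ms @ 2 + 645.161ms (2)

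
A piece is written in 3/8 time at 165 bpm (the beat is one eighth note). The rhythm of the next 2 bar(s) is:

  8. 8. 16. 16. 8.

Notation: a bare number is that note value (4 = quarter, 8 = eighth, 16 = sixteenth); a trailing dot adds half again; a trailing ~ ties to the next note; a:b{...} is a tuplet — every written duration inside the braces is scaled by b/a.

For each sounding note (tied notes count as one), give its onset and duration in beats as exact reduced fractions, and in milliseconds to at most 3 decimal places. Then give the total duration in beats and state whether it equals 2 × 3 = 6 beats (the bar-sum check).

1) 0.0ms=0b +545.455ms=3/2b
2) 545.455ms=3/2b +545.455ms=3/2b
3) 1090.909ms=3b +272.727ms=3/4b
4) 1363.636ms=15/4b +272.727ms=3/4b
5) 1636.364ms=9/2b +545.455ms=3/2b
Σ=6b of 6 (165bpm 3/8) — PASS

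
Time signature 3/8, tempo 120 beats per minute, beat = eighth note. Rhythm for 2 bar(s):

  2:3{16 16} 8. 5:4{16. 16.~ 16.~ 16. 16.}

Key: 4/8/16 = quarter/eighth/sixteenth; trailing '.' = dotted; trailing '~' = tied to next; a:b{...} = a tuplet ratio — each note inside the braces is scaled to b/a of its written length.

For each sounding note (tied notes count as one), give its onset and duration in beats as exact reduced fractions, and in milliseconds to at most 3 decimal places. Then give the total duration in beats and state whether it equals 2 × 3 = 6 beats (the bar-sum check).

1) 0.0ms=0b +375.0ms=3/4b
2) 375.0ms=3/4b +375.0ms=3/4b
3) 750.0ms=3/2b +750.0ms=3/2b
4) 1500.0ms=3b +300.0ms=3/5b
5) 1800.0ms=18/5b +900.0ms=9/5b
6) 2700.0ms=27/5b +300.0ms=3/5b
Σ=6b of 6 (120bpm 3/8) — PASS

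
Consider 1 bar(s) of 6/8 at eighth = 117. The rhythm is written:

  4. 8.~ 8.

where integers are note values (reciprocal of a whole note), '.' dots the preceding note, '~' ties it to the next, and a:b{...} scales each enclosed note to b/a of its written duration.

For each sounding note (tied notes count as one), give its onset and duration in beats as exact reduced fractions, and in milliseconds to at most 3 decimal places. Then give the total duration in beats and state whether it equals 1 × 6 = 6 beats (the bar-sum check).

1) 0.0ms=0b +1538.462ms=3b
2) 1538.462ms=3b +1538.462ms=3b
Σ=6b of 6 (117bpm 6/8) — PASS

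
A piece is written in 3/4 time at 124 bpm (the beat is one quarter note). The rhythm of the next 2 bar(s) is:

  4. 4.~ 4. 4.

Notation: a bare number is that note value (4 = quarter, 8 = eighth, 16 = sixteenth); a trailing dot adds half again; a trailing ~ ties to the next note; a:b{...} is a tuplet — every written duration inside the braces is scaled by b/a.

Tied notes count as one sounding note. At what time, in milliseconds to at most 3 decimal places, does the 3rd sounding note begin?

1. 0.0ms @ 0 + 725.806ms (3/2)
2. 725.806ms @ 3/2 + 1451.613ms (3)
3. 2177.419ms @ 9/2 + 725.806ms (3/2)

note 3 onset = 9/2b = 2177.419ms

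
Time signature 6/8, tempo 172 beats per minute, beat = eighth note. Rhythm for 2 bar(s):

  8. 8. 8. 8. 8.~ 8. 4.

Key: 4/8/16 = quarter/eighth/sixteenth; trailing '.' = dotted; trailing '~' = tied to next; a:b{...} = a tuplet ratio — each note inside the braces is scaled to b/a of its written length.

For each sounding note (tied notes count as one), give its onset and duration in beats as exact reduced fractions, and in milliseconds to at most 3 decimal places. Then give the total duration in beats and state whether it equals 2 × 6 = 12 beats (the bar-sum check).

1) 0.0ms=0b +523.256ms=3/2b
2) 523.256ms=3/2b +523.256ms=3/2b
3) 1046.512ms=3b +523.256ms=3/2b
4) 1569.767ms=9/2b +523.256ms=3/2b
5) 2093.023ms=6b +1046.512ms=3b
6) 3139.535ms=9b +1046.512ms=3b
Σ=12b of 12 (172bpm 6/8) — PASS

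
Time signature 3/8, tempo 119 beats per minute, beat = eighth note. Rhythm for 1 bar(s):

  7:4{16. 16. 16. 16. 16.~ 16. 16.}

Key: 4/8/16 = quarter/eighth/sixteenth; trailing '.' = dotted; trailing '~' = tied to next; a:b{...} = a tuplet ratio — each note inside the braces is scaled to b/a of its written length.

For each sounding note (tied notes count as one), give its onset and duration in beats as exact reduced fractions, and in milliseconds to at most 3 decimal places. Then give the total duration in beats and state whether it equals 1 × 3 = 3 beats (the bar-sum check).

1) 0.0ms=0b +216.086ms=3/7b
2) 216.086ms=3/7b +216.086ms=3/7b
3) 432.173ms=6/7b +216.086ms=3/7b
4) 648.259ms=9/7b +216.086ms=3/7b
5) 864.346ms=12/7b +432.173ms=6/7b
6) 1296.519ms=18/7b +216.086ms=3/7b
Σ=3b of 3 (119bpm 3/8) — PASS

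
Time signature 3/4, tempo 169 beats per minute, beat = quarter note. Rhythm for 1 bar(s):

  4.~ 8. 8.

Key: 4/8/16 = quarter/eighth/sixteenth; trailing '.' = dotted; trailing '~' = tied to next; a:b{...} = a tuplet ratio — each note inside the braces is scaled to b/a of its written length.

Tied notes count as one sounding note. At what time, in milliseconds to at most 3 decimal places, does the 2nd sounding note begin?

1. 0.0ms @ 0 + 798.817ms (9/4)
2. 798.817ms @ 9/4 + 266.272ms (3/4)

note 2 onset = 9/4b = 798.817ms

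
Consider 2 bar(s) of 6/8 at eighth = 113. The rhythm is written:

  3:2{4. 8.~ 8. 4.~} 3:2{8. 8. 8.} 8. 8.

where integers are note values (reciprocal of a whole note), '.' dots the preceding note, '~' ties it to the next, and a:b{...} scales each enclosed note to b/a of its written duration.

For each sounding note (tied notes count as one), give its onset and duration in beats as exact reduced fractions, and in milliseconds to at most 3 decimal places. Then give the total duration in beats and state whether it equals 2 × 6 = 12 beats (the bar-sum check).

1) 0.0ms=0b +1061.947ms=2b
2) 1061.947ms=2b +1061.947ms=2b
3) 2123.894ms=4b +1592.92ms=3b
4) 3716.814ms=7b +530.973ms=1b
5) 4247.788ms=8b +530.973ms=1b
6) 4778.761ms=9b +796.46ms=3/2b
7) 5575.221ms=21/2b +796.46ms=3/2b
Σ=12b of 12 (113bpm 6/8) — PASS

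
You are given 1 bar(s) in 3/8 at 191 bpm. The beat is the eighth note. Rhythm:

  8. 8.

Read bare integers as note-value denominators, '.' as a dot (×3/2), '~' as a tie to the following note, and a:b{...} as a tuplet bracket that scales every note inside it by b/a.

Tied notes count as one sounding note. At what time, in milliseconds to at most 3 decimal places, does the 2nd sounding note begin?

1. 0.0ms @ 0 + 471.204ms (3/2)
2. 471.204ms @ 3/2 + 471.204ms (3/2)

note 2 onset = 3/2b = 471.204ms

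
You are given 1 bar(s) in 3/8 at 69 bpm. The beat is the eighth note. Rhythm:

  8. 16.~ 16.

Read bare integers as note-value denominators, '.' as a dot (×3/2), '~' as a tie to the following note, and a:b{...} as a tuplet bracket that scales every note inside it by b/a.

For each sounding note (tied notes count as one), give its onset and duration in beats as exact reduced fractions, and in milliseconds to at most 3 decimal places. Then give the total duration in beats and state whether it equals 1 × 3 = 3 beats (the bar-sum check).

1) 0.0ms=0b +1304.348ms=3/2b
2) 1304.348ms=3/2b +1304.348ms=3/2b
Σ=3b of 3 (69bpm 3/8) — PASS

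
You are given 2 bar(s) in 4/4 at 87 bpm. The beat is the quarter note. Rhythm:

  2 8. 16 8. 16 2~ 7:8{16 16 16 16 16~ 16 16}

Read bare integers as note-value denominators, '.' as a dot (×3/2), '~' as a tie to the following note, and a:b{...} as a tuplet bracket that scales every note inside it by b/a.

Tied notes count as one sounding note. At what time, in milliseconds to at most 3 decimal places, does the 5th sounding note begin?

1. 0.0ms @ 0 + 1379.31ms (2)
2. 1379.31ms @ 2 + 517.241ms (3/4)
3. 1896.552ms @ 11/4 + 172.414ms (1/4)
4. 2068.966ms @ 3 + 517.241ms (3/4)
5. 2586.207ms @ 15/4 + 172.414ms (1/4)
6. 2758.621ms @ 4 + 1576.355ms (16/7)
7. 4334.975ms @ 44/7 + 197.044ms (2/7)
8. 4532.02ms @ 46/7 + 197.044ms (2/7)
9. 4729.064ms @ 48/7 + 197.044ms (2/7)
10. 4926.108ms @ 50/7 + 394.089ms (4/7)
11. 5320.197ms @ 54/7 + 197.044ms (2/7)

note 5 onset = 15/4b = 2586.207ms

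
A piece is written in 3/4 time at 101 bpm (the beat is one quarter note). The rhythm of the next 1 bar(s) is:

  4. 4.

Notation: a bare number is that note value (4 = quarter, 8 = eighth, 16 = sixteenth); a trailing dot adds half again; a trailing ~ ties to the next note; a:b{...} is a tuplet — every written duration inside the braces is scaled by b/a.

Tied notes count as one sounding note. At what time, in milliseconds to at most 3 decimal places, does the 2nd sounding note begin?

1. 0.0ms @ 0 + 891.089ms (3/2)
2. 891.089ms @ 3/2 + 891.089ms (3/2)

note 2 onset = 3/2b = 891.089ms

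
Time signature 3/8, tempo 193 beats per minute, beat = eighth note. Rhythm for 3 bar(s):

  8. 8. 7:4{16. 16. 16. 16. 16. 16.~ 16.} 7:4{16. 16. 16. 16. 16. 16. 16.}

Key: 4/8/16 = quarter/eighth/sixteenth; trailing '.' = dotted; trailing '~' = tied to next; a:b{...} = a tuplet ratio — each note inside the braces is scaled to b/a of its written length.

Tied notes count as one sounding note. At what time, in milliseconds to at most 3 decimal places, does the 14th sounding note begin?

note 14 onset = 57/7b = 2531.458ms

1. 0.0ms @ 0 + 466.321ms (3/2)
2. 466.321ms @ 3/2 + 466.321ms (3/2)
3. 932.642ms @ 3 + 133.235ms (3/7)
4. 1065.877ms @ 24/7 + 133.235ms (3/7)
5. 1199.112ms @ 27/7 + 133.235ms (3/7)
6. 1332.346ms @ 30/7 + 133.235ms (3/7)
7. 1465.581ms @ 33/7 + 133.235ms (3/7)
8. 1598.816ms @ 36/7 + 266.469ms (6/7)
9. 1865.285ms @ 6 + 133.235ms (3/7)
10. 1998.52ms @ 45/7 + 133.235ms (3/7)
11. 2131.754ms @ 48/7 + 133.235ms (3/7)
12. 2264.989ms @ 51/7 + 133.235ms (3/7)
13. 2398.224ms @ 54/7 + 133.235ms (3/7)
14. 2531.458ms @ 57/7 + 133.235ms (3/7)
15. 2664.693ms @ 60/7 + 133.235ms (3/7)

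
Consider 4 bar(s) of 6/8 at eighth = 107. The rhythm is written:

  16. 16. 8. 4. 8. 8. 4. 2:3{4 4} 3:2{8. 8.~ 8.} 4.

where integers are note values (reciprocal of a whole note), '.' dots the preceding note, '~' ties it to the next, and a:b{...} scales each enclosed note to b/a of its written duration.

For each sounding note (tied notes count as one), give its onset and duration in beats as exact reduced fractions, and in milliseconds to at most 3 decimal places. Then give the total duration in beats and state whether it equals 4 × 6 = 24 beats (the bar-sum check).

1) 0.0ms=0b +420.561ms=3/4b
2) 420.561ms=3/4b +420.561ms=3/4b
3) 841.121ms=3/2b +841.121ms=3/2b
4) 1682.243ms=3b +1682.243ms=3b
5) 3364.486ms=6b +841.121ms=3/2b
6) 4205.607ms=15/2b +841.121ms=3/2b
7) 5046.729ms=9b +1682.243ms=3b
8) 6728.972ms=12b +1682.243ms=3b
9) 8411.215ms=15b +1682.243ms=3b
10) 10093.458ms=18b +560.748ms=1b
11) 10654.206ms=19b +1121.495ms=2b
12) 11775.701ms=21b +1682.243ms=3b
Σ=24b of 24 (107bpm 6/8) — PASS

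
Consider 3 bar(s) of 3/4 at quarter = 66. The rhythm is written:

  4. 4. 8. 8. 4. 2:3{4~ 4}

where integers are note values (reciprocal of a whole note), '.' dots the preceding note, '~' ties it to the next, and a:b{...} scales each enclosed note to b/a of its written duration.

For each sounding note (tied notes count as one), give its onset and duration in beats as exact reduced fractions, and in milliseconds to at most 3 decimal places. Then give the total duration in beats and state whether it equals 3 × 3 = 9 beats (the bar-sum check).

1) 0.0ms=0b +1363.636ms=3/2b
2) 1363.636ms=3/2b +1363.636ms=3/2b
3) 2727.273ms=3b +681.818ms=3/4b
4) 3409.091ms=15/4b +681.818ms=3/4b
5) 4090.909ms=9/2b +1363.636ms=3/2b
6) 5454.545ms=6b +2727.273ms=3b
Σ=9b of 9 (66bpm 3/4) — PASS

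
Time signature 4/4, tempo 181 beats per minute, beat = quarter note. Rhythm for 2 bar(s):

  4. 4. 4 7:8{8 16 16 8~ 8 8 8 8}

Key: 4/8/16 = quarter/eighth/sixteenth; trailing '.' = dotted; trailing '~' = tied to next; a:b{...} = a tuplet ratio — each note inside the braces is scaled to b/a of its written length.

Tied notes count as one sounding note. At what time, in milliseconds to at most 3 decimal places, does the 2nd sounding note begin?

1. 0.0ms @ 0 + 497.238ms (3/2)
2. 497.238ms @ 3/2 + 497.238ms (3/2)
3. 994.475ms @ 3 + 331.492ms (1)
4. 1325.967ms @ 4 + 189.424ms (4/7)
5. 1515.391ms @ 32/7 + 94.712ms (2/7)
6. 1610.103ms @ 34/7 + 94.712ms (2/7)
7. 1704.815ms @ 36/7 + 378.848ms (8/7)
8. 2083.662ms @ 44/7 + 189.424ms (4/7)
9. 2273.086ms @ 48/7 + 189.424ms (4/7)
10. 2462.51ms @ 52/7 + 189.424ms (4/7)

note 2 onset = 3/2b = 497.238ms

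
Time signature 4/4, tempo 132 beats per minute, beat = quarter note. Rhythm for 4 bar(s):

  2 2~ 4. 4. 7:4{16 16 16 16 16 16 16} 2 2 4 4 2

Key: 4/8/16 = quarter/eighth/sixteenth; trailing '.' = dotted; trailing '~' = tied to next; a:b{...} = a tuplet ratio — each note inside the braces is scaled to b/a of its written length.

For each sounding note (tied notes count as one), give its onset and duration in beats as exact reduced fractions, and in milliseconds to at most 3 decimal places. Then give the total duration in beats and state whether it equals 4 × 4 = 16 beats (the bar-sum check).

1) 0.0ms=0b +909.091ms=2b
2) 909.091ms=2b +1590.909ms=7/2b
3) 2500.0ms=11/2b +681.818ms=3/2b
4) 3181.818ms=7b +64.935ms=1/7b
5) 3246.753ms=50/7b +64.935ms=1/7b
6) 3311.688ms=51/7b +64.935ms=1/7b
7) 3376.623ms=52/7b +64.935ms=1/7b
8) 3441.558ms=53/7b +64.935ms=1/7b
9) 3506.494ms=54/7b +64.935ms=1/7b
10) 3571.429ms=55/7b +64.935ms=1/7b
11) 3636.364ms=8b +909.091ms=2b
12) 4545.455ms=10b +909.091ms=2b
13) 5454.545ms=12b +454.545ms=1b
14) 5909.091ms=13b +454.545ms=1b
15) 6363.636ms=14b +909.091ms=2b
Σ=16b of 16 (132bpm 4/4) — PASS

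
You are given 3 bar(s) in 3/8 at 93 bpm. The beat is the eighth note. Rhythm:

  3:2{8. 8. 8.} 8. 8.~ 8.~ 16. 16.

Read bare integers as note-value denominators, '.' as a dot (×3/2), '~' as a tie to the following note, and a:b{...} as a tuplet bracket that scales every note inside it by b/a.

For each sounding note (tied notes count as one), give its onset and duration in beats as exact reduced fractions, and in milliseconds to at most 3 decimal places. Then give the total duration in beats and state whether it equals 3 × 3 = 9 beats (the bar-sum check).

1) 0.0ms=0b +645.161ms=1b
2) 645.161ms=1b +645.161ms=1b
3) 1290.323ms=2b +645.161ms=1b
4) 1935.484ms=3b +967.742ms=3/2b
5) 2903.226ms=9/2b +2419.355ms=15/4b
6) 5322.581ms=33/4b +483.871ms=3/4b
Σ=9b of 9 (93bpm 3/8) — PASS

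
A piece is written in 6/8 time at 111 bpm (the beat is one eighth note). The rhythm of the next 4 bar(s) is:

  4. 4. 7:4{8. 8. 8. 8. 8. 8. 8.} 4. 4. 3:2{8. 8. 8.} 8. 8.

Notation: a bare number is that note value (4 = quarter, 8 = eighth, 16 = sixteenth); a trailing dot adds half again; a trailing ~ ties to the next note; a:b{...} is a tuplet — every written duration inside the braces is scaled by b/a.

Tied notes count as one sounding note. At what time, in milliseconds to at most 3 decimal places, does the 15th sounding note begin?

note 15 onset = 21b = 11351.351ms

1. 0.0ms @ 0 + 1621.622ms (3)
2. 1621.622ms @ 3 + 1621.622ms (3)
3. 3243.243ms @ 6 + 463.32ms (6/7)
4. 3706.564ms @ 48/7 + 463.32ms (6/7)
5. 4169.884ms @ 54/7 + 463.32ms (6/7)
6. 4633.205ms @ 60/7 + 463.32ms (6/7)
7. 5096.525ms @ 66/7 + 463.32ms (6/7)
8. 5559.846ms @ 72/7 + 463.32ms (6/7)
9. 6023.166ms @ 78/7 + 463.32ms (6/7)
10. 6486.486ms @ 12 + 1621.622ms (3)
11. 8108.108ms @ 15 + 1621.622ms (3)
12. 9729.73ms @ 18 + 540.541ms (1)
13. 10270.27ms @ 19 + 540.541ms (1)
14. 10810.811ms @ 20 + 540.541ms (1)
15. 11351.351ms @ 21 + 810.811ms (3/2)
16. 12162.162ms @ 45/2 + 810.811ms (3/2)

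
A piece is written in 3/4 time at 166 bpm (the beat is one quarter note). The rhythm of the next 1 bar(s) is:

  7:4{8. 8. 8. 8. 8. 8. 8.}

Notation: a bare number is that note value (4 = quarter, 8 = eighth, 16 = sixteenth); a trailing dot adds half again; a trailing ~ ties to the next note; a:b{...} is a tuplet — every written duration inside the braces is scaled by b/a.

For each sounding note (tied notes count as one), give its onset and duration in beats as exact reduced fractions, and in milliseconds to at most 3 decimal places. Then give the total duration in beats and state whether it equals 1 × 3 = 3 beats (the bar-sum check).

1) 0.0ms=0b +154.905ms=3/7b
2) 154.905ms=3/7b +154.905ms=3/7b
3) 309.811ms=6/7b +154.905ms=3/7b
4) 464.716ms=9/7b +154.905ms=3/7b
5) 619.621ms=12/7b +154.905ms=3/7b
6) 774.527ms=15/7b +154.905ms=3/7b
7) 929.432ms=18/7b +154.905ms=3/7b
Σ=3b of 3 (166bpm 3/4) — PASS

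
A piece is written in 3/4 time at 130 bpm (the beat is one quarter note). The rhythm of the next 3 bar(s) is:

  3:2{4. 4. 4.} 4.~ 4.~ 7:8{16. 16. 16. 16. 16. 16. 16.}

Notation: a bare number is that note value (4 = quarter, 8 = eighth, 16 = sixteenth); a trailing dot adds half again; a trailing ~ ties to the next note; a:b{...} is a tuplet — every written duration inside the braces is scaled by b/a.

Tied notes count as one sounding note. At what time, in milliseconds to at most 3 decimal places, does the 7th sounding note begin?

1. 0.0ms @ 0 + 461.538ms (1)
2. 461.538ms @ 1 + 461.538ms (1)
3. 923.077ms @ 2 + 461.538ms (1)
4. 1384.615ms @ 3 + 1582.418ms (24/7)
5. 2967.033ms @ 45/7 + 197.802ms (3/7)
6. 3164.835ms @ 48/7 + 197.802ms (3/7)
7. 3362.637ms @ 51/7 + 197.802ms (3/7)
8. 3560.44ms @ 54/7 + 197.802ms (3/7)
9. 3758.242ms @ 57/7 + 197.802ms (3/7)
10. 3956.044ms @ 60/7 + 197.802ms (3/7)

note 7 onset = 51/7b = 3362.637ms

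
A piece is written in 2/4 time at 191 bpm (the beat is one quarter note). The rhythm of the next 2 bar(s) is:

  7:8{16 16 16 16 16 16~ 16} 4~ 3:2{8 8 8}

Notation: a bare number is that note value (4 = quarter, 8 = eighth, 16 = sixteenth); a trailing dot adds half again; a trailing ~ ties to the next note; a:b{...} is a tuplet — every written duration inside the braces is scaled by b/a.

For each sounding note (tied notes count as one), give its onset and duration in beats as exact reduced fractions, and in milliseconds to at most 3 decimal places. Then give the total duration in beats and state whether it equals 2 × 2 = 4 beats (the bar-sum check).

1) 0.0ms=0b +89.753ms=2/7b
2) 89.753ms=2/7b +89.753ms=2/7b
3) 179.506ms=4/7b +89.753ms=2/7b
4) 269.26ms=6/7b +89.753ms=2/7b
5) 359.013ms=8/7b +89.753ms=2/7b
6) 448.766ms=10/7b +179.506ms=4/7b
7) 628.272ms=2b +418.848ms=4/3b
8) 1047.12ms=10/3b +104.712ms=1/3b
9) 1151.832ms=11/3b +104.712ms=1/3b
Σ=4b of 4 (191bpm 2/4) — PASS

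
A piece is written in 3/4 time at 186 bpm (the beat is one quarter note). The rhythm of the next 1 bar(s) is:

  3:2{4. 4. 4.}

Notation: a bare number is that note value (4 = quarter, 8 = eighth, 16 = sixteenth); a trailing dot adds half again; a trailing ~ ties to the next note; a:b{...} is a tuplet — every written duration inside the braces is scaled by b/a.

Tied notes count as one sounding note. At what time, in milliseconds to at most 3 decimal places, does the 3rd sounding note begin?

1. 0.0ms @ 0 + 322.581ms (1)
2. 322.581ms @ 1 + 322.581ms (1)
3. 645.161ms @ 2 + 322.581ms (1)

note 3 onset = 2b = 645.161ms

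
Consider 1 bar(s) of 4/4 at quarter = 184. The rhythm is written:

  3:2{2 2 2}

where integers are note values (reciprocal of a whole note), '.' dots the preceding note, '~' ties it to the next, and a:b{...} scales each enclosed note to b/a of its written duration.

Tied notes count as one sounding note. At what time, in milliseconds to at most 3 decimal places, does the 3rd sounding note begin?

1. 0.0ms @ 0 + 434.783ms (4/3)
2. 434.783ms @ 4/3 + 434.783ms (4/3)
3. 869.565ms @ 8/3 + 434.783ms (4/3)

note 3 onset = 8/3b = 869.565ms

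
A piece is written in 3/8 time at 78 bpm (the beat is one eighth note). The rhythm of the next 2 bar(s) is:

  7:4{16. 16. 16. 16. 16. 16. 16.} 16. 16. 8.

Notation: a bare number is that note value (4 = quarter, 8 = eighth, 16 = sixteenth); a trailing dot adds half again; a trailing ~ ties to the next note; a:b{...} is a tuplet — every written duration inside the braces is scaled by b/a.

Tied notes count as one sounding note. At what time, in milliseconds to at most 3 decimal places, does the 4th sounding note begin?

1. 0.0ms @ 0 + 329.67ms (3/7)
2. 329.67ms @ 3/7 + 329.67ms (3/7)
3. 659.341ms @ 6/7 + 329.67ms (3/7)
4. 989.011ms @ 9/7 + 329.67ms (3/7)
5. 1318.681ms @ 12/7 + 329.67ms (3/7)
6. 1648.352ms @ 15/7 + 329.67ms (3/7)
7. 1978.022ms @ 18/7 + 329.67ms (3/7)
8. 2307.692ms @ 3 + 576.923ms (3/4)
9. 2884.615ms @ 15/4 + 576.923ms (3/4)
10. 3461.538ms @ 9/2 + 1153.846ms (3/2)

note 4 onset = 9/7b = 989.011ms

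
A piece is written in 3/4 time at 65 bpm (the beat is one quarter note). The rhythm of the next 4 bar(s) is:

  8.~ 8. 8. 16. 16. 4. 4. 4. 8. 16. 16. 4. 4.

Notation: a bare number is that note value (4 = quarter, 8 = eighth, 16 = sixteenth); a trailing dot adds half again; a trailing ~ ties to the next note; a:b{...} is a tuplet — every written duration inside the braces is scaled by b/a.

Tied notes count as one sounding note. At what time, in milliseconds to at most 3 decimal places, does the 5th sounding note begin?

note 5 onset = 3b = 2769.231ms

1. 0.0ms @ 0 + 1384.615ms (3/2)
2. 1384.615ms @ 3/2 + 692.308ms (3/4)
3. 2076.923ms @ 9/4 + 346.154ms (3/8)
4. 2423.077ms @ 21/8 + 346.154ms (3/8)
5. 2769.231ms @ 3 + 1384.615ms (3/2)
6. 4153.846ms @ 9/2 + 1384.615ms (3/2)
7. 5538.462ms @ 6 + 1384.615ms (3/2)
8. 6923.077ms @ 15/2 + 692.308ms (3/4)
9. 7615.385ms @ 33/4 + 346.154ms (3/8)
10. 7961.538ms @ 69/8 + 346.154ms (3/8)
11. 8307.692ms @ 9 + 1384.615ms (3/2)
12. 9692.308ms @ 21/2 + 1384.615ms (3/2)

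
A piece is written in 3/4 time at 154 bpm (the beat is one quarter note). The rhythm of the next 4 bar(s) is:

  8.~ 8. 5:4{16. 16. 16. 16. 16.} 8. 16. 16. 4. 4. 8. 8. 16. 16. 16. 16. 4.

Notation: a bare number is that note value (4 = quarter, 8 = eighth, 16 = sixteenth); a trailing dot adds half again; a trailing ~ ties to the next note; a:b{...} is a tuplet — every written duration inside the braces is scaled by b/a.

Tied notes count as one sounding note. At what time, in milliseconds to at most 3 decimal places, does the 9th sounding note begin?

1. 0.0ms @ 0 + 584.416ms (3/2)
2. 584.416ms @ 3/2 + 116.883ms (3/10)
3. 701.299ms @ 9/5 + 116.883ms (3/10)
4. 818.182ms @ 21/10 + 116.883ms (3/10)
5. 935.065ms @ 12/5 + 116.883ms (3/10)
6. 1051.948ms @ 27/10 + 116.883ms (3/10)
7. 1168.831ms @ 3 + 292.208ms (3/4)
8. 1461.039ms @ 15/4 + 146.104ms (3/8)
9. 1607.143ms @ 33/8 + 146.104ms (3/8)
10. 1753.247ms @ 9/2 + 584.416ms (3/2)
11. 2337.662ms @ 6 + 584.416ms (3/2)
12. 2922.078ms @ 15/2 + 292.208ms (3/4)
13. 3214.286ms @ 33/4 + 292.208ms (3/4)
14. 3506.494ms @ 9 + 146.104ms (3/8)
15. 3652.597ms @ 75/8 + 146.104ms (3/8)
16. 3798.701ms @ 39/4 + 146.104ms (3/8)
17. 3944.805ms @ 81/8 + 146.104ms (3/8)
18. 4090.909ms @ 21/2 + 584.416ms (3/2)

note 9 onset = 33/8b = 1607.143ms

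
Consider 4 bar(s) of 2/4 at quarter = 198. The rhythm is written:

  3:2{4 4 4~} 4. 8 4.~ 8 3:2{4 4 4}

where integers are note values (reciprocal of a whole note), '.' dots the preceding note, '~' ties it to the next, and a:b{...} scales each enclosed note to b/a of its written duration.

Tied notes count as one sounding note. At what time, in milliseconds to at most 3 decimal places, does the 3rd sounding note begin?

note 3 onset = 4/3b = 404.04ms

1. 0.0ms @ 0 + 202.02ms (2/3)
2. 202.02ms @ 2/3 + 202.02ms (2/3)
3. 404.04ms @ 4/3 + 656.566ms (13/6)
4. 1060.606ms @ 7/2 + 151.515ms (1/2)
5. 1212.121ms @ 4 + 606.061ms (2)
6. 1818.182ms @ 6 + 202.02ms (2/3)
7. 2020.202ms @ 20/3 + 202.02ms (2/3)
8. 2222.222ms @ 22/3 + 202.02ms (2/3)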